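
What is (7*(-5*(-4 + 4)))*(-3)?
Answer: 0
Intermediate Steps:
(7*(-5*(-4 + 4)))*(-3) = (7*(-5*0))*(-3) = (7*0)*(-3) = 0*(-3) = 0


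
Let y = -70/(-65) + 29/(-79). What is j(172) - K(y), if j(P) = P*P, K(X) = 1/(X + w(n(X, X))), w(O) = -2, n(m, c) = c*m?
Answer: 39199827/1325 ≈ 29585.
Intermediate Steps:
y = 729/1027 (y = -70*(-1/65) + 29*(-1/79) = 14/13 - 29/79 = 729/1027 ≈ 0.70983)
K(X) = 1/(-2 + X) (K(X) = 1/(X - 2) = 1/(-2 + X))
j(P) = P²
j(172) - K(y) = 172² - 1/(-2 + 729/1027) = 29584 - 1/(-1325/1027) = 29584 - 1*(-1027/1325) = 29584 + 1027/1325 = 39199827/1325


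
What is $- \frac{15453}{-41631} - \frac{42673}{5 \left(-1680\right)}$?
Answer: $\frac{635441621}{116566800} \approx 5.4513$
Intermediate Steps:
$- \frac{15453}{-41631} - \frac{42673}{5 \left(-1680\right)} = \left(-15453\right) \left(- \frac{1}{41631}\right) - \frac{42673}{-8400} = \frac{5151}{13877} - - \frac{42673}{8400} = \frac{5151}{13877} + \frac{42673}{8400} = \frac{635441621}{116566800}$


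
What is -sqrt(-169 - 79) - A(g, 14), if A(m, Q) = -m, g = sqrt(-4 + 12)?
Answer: 2*sqrt(2) - 2*I*sqrt(62) ≈ 2.8284 - 15.748*I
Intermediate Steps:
g = 2*sqrt(2) (g = sqrt(8) = 2*sqrt(2) ≈ 2.8284)
-sqrt(-169 - 79) - A(g, 14) = -sqrt(-169 - 79) - (-1)*2*sqrt(2) = -sqrt(-248) - (-2)*sqrt(2) = -2*I*sqrt(62) + 2*sqrt(2) = 2*sqrt(2) - 2*I*sqrt(62)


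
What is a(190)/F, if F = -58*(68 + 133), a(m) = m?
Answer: -95/5829 ≈ -0.016298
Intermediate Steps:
F = -11658 (F = -58*201 = -11658)
a(190)/F = 190/(-11658) = 190*(-1/11658) = -95/5829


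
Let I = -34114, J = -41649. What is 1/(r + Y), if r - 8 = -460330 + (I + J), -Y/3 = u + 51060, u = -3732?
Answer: -1/678069 ≈ -1.4748e-6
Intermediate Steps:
Y = -141984 (Y = -3*(-3732 + 51060) = -3*47328 = -141984)
r = -536085 (r = 8 + (-460330 + (-34114 - 41649)) = 8 + (-460330 - 75763) = 8 - 536093 = -536085)
1/(r + Y) = 1/(-536085 - 141984) = 1/(-678069) = -1/678069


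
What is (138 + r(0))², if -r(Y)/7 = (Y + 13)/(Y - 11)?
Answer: 2588881/121 ≈ 21396.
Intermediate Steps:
r(Y) = -7*(13 + Y)/(-11 + Y) (r(Y) = -7*(Y + 13)/(Y - 11) = -7*(13 + Y)/(-11 + Y))
(138 + r(0))² = (138 + 7*(-13 - 1*0)/(-11 + 0))² = (138 + 7*(-13 + 0)/(-11))² = (138 + 7*(-1/11)*(-13))² = (138 + 91/11)² = (1609/11)² = 2588881/121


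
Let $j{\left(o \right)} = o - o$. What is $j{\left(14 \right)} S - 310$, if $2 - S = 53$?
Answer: $-310$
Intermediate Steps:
$j{\left(o \right)} = 0$
$S = -51$ ($S = 2 - 53 = -51$)
$j{\left(14 \right)} S - 310 = 0 \left(-51\right) - 310 = 0 - 310 = -310$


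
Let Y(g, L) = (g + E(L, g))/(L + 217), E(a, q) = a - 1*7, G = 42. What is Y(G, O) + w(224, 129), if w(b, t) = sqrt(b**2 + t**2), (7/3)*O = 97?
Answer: 268/905 + sqrt(66817) ≈ 258.79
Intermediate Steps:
O = 291/7 (O = (3/7)*97 = 291/7 ≈ 41.571)
E(a, q) = -7 + a (E(a, q) = a - 7 = -7 + a)
Y(g, L) = (-7 + L + g)/(217 + L) (Y(g, L) = (g + (-7 + L))/(L + 217) = (-7 + L + g)/(217 + L))
Y(G, O) + w(224, 129) = (-7 + 291/7 + 42)/(217 + 291/7) + sqrt(224**2 + 129**2) = (536/7)/(1810/7) + sqrt(50176 + 16641) = (7/1810)*(536/7) + sqrt(66817) = 268/905 + sqrt(66817)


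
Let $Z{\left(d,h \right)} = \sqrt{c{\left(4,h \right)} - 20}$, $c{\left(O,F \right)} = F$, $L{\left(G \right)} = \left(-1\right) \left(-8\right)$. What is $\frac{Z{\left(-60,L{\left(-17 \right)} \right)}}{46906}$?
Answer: $\frac{i \sqrt{3}}{23453} \approx 7.3852 \cdot 10^{-5} i$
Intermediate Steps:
$L{\left(G \right)} = 8$
$Z{\left(d,h \right)} = \sqrt{-20 + h}$ ($Z{\left(d,h \right)} = \sqrt{h - 20} = \sqrt{-20 + h}$)
$\frac{Z{\left(-60,L{\left(-17 \right)} \right)}}{46906} = \frac{\sqrt{-20 + 8}}{46906} = \sqrt{-12} \cdot \frac{1}{46906} = 2 i \sqrt{3} \cdot \frac{1}{46906} = \frac{i \sqrt{3}}{23453}$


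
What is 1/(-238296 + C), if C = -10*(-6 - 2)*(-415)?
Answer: -1/271496 ≈ -3.6833e-6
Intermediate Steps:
C = -33200 (C = -10*(-8)*(-415) = 80*(-415) = -33200)
1/(-238296 + C) = 1/(-238296 - 33200) = 1/(-271496) = -1/271496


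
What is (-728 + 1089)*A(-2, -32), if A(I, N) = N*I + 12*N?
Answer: -115520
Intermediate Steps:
A(I, N) = 12*N + I*N (A(I, N) = I*N + 12*N = 12*N + I*N)
(-728 + 1089)*A(-2, -32) = (-728 + 1089)*(-32*(12 - 2)) = 361*(-32*10) = 361*(-320) = -115520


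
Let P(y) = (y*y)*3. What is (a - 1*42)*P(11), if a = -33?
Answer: -27225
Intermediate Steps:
P(y) = 3*y**2 (P(y) = y**2*3 = 3*y**2)
(a - 1*42)*P(11) = (-33 - 1*42)*(3*11**2) = (-33 - 42)*(3*121) = -75*363 = -27225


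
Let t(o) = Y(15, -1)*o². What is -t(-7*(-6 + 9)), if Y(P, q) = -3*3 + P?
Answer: -2646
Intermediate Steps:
Y(P, q) = -9 + P
t(o) = 6*o² (t(o) = (-9 + 15)*o² = 6*o²)
-t(-7*(-6 + 9)) = -6*(-7*(-6 + 9))² = -6*(-7*3)² = -6*(-21)² = -6*441 = -1*2646 = -2646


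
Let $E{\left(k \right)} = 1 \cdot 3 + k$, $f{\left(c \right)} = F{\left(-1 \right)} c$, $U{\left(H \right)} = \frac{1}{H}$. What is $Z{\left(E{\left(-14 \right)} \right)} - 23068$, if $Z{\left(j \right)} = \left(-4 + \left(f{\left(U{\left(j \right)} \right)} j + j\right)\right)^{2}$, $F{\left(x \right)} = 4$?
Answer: $-22947$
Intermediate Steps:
$f{\left(c \right)} = 4 c$
$E{\left(k \right)} = 3 + k$
$Z{\left(j \right)} = j^{2}$ ($Z{\left(j \right)} = \left(-4 + \left(\frac{4}{j} j + j\right)\right)^{2} = \left(-4 + \left(4 + j\right)\right)^{2} = j^{2}$)
$Z{\left(E{\left(-14 \right)} \right)} - 23068 = \left(3 - 14\right)^{2} - 23068 = \left(-11\right)^{2} - 23068 = 121 - 23068 = -22947$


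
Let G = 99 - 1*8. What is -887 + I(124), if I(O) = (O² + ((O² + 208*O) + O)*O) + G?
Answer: 5134788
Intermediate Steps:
G = 91 (G = 99 - 8 = 91)
I(O) = 91 + O² + O*(O² + 209*O) (I(O) = (O² + ((O² + 208*O) + O)*O) + 91 = (O² + (O² + 209*O)*O) + 91 = (O² + O*(O² + 209*O)) + 91 = 91 + O² + O*(O² + 209*O))
-887 + I(124) = -887 + (91 + 124³ + 210*124²) = -887 + (91 + 1906624 + 210*15376) = -887 + (91 + 1906624 + 3228960) = -887 + 5135675 = 5134788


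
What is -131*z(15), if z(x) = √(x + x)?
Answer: -131*√30 ≈ -717.52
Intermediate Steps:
z(x) = √2*√x (z(x) = √(2*x) = √2*√x)
-131*z(15) = -131*√2*√15 = -131*√30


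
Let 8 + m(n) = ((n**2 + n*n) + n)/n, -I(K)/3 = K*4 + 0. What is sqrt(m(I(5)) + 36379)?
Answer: 6*sqrt(1007) ≈ 190.40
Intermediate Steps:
I(K) = -12*K (I(K) = -3*(K*4 + 0) = -3*(4*K + 0) = -12*K)
m(n) = -8 + (n + 2*n**2)/n (m(n) = -8 + ((n**2 + n*n) + n)/n = -8 + ((n**2 + n**2) + n)/n = -8 + (2*n**2 + n)/n = -8 + (n + 2*n**2)/n)
sqrt(m(I(5)) + 36379) = sqrt((-7 + 2*(-12*5)) + 36379) = sqrt((-7 + 2*(-60)) + 36379) = sqrt((-7 - 120) + 36379) = sqrt(-127 + 36379) = sqrt(36252) = 6*sqrt(1007)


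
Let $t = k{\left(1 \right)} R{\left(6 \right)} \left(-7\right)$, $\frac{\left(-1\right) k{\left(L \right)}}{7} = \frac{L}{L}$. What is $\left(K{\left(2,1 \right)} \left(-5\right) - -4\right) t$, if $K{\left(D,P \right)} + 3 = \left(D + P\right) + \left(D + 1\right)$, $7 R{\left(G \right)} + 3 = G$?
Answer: $-231$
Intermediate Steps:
$R{\left(G \right)} = - \frac{3}{7} + \frac{G}{7}$
$K{\left(D,P \right)} = -2 + P + 2 D$ ($K{\left(D,P \right)} = -3 + \left(\left(D + P\right) + \left(D + 1\right)\right) = -3 + \left(\left(D + P\right) + \left(1 + D\right)\right) = -3 + \left(1 + P + 2 D\right) = -2 + P + 2 D$)
$k{\left(L \right)} = -7$ ($k{\left(L \right)} = - 7 \frac{L}{L} = \left(-7\right) 1 = -7$)
$t = 21$ ($t = - 7 \left(- \frac{3}{7} + \frac{1}{7} \cdot 6\right) \left(-7\right) = - 7 \left(- \frac{3}{7} + \frac{6}{7}\right) \left(-7\right) = \left(-7\right) \frac{3}{7} \left(-7\right) = \left(-3\right) \left(-7\right) = 21$)
$\left(K{\left(2,1 \right)} \left(-5\right) - -4\right) t = \left(\left(-2 + 1 + 2 \cdot 2\right) \left(-5\right) - -4\right) 21 = \left(\left(-2 + 1 + 4\right) \left(-5\right) + 4\right) 21 = \left(3 \left(-5\right) + 4\right) 21 = \left(-15 + 4\right) 21 = \left(-11\right) 21 = -231$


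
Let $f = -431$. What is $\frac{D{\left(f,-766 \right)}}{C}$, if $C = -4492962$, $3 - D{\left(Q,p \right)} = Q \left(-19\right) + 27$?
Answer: $\frac{8213}{4492962} \approx 0.001828$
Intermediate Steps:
$D{\left(Q,p \right)} = -24 + 19 Q$ ($D{\left(Q,p \right)} = 3 - \left(Q \left(-19\right) + 27\right) = 3 - \left(- 19 Q + 27\right) = 3 - \left(27 - 19 Q\right) = 3 + \left(-27 + 19 Q\right) = -24 + 19 Q$)
$\frac{D{\left(f,-766 \right)}}{C} = \frac{-24 + 19 \left(-431\right)}{-4492962} = \left(-24 - 8189\right) \left(- \frac{1}{4492962}\right) = \left(-8213\right) \left(- \frac{1}{4492962}\right) = \frac{8213}{4492962}$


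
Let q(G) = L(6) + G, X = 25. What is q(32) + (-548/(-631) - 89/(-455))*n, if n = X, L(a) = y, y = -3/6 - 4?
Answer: 6213145/114842 ≈ 54.102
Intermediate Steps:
y = -9/2 (y = -3*1/6 - 4 = -1/2 - 4 = -9/2 ≈ -4.5000)
L(a) = -9/2
n = 25
q(G) = -9/2 + G
q(32) + (-548/(-631) - 89/(-455))*n = (-9/2 + 32) + (-548/(-631) - 89/(-455))*25 = 55/2 + (-548*(-1/631) - 89*(-1/455))*25 = 55/2 + (548/631 + 89/455)*25 = 55/2 + (305499/287105)*25 = 55/2 + 1527495/57421 = 6213145/114842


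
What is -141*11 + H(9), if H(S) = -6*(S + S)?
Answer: -1659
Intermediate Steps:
H(S) = -12*S
-141*11 + H(9) = -141*11 - 12*9 = -1551 - 108 = -1659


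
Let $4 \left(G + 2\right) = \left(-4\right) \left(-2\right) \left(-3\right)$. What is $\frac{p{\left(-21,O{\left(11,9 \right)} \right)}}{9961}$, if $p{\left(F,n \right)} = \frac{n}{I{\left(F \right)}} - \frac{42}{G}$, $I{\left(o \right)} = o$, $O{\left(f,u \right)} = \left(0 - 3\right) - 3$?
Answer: $\frac{155}{278908} \approx 0.00055574$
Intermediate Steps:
$G = -8$ ($G = -2 + \frac{\left(-4\right) \left(-2\right) \left(-3\right)}{4} = -2 + \frac{8 \left(-3\right)}{4} = -2 + \frac{1}{4} \left(-24\right) = -2 - 6 = -8$)
$O{\left(f,u \right)} = -6$ ($O{\left(f,u \right)} = -3 - 3 = -6$)
$p{\left(F,n \right)} = \frac{21}{4} + \frac{n}{F}$ ($p{\left(F,n \right)} = \frac{n}{F} - \frac{42}{-8} = \frac{n}{F} - - \frac{21}{4} = \frac{n}{F} + \frac{21}{4} = \frac{21}{4} + \frac{n}{F}$)
$\frac{p{\left(-21,O{\left(11,9 \right)} \right)}}{9961} = \frac{\frac{21}{4} - \frac{6}{-21}}{9961} = \left(\frac{21}{4} - - \frac{2}{7}\right) \frac{1}{9961} = \left(\frac{21}{4} + \frac{2}{7}\right) \frac{1}{9961} = \frac{155}{28} \cdot \frac{1}{9961} = \frac{155}{278908}$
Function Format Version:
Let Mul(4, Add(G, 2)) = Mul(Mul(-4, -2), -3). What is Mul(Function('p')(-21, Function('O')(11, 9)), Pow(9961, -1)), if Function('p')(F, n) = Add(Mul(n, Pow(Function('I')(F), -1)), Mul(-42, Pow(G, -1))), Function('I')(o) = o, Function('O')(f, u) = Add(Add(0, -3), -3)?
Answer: Rational(155, 278908) ≈ 0.00055574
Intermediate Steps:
G = -8 (G = Add(-2, Mul(Rational(1, 4), Mul(Mul(-4, -2), -3))) = Add(-2, Mul(Rational(1, 4), Mul(8, -3))) = Add(-2, Mul(Rational(1, 4), -24)) = Add(-2, -6) = -8)
Function('O')(f, u) = -6 (Function('O')(f, u) = Add(-3, -3) = -6)
Function('p')(F, n) = Add(Rational(21, 4), Mul(n, Pow(F, -1))) (Function('p')(F, n) = Add(Mul(n, Pow(F, -1)), Mul(-42, Pow(-8, -1))) = Add(Mul(n, Pow(F, -1)), Mul(-42, Rational(-1, 8))) = Add(Mul(n, Pow(F, -1)), Rational(21, 4)) = Add(Rational(21, 4), Mul(n, Pow(F, -1))))
Mul(Function('p')(-21, Function('O')(11, 9)), Pow(9961, -1)) = Mul(Add(Rational(21, 4), Mul(-6, Pow(-21, -1))), Pow(9961, -1)) = Mul(Add(Rational(21, 4), Mul(-6, Rational(-1, 21))), Rational(1, 9961)) = Mul(Add(Rational(21, 4), Rational(2, 7)), Rational(1, 9961)) = Mul(Rational(155, 28), Rational(1, 9961)) = Rational(155, 278908)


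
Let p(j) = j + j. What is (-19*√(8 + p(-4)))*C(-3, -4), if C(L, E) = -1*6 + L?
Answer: 0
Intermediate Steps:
p(j) = 2*j
C(L, E) = -6 + L
(-19*√(8 + p(-4)))*C(-3, -4) = (-19*√(8 + 2*(-4)))*(-6 - 3) = -19*√(8 - 8)*(-9) = -19*√0*(-9) = -19*0*(-9) = 0*(-9) = 0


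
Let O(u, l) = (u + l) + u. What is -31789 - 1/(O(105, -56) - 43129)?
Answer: -1366132274/42975 ≈ -31789.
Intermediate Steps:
O(u, l) = l + 2*u (O(u, l) = (l + u) + u = l + 2*u)
-31789 - 1/(O(105, -56) - 43129) = -31789 - 1/((-56 + 2*105) - 43129) = -31789 - 1/((-56 + 210) - 43129) = -31789 - 1/(154 - 43129) = -31789 - 1/(-42975) = -31789 - 1*(-1/42975) = -31789 + 1/42975 = -1366132274/42975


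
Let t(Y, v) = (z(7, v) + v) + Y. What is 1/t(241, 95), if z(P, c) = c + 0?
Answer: 1/431 ≈ 0.0023202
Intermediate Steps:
z(P, c) = c
t(Y, v) = Y + 2*v (t(Y, v) = (v + v) + Y = 2*v + Y = Y + 2*v)
1/t(241, 95) = 1/(241 + 2*95) = 1/(241 + 190) = 1/431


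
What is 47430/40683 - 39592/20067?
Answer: -219647842/272128587 ≈ -0.80715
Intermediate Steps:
47430/40683 - 39592/20067 = 47430*(1/40683) - 39592*1/20067 = 15810/13561 - 39592/20067 = -219647842/272128587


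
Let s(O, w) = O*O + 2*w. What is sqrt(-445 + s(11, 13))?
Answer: I*sqrt(298) ≈ 17.263*I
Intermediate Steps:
s(O, w) = O**2 + 2*w
sqrt(-445 + s(11, 13)) = sqrt(-445 + (11**2 + 2*13)) = sqrt(-445 + (121 + 26)) = sqrt(-445 + 147) = sqrt(-298) = I*sqrt(298)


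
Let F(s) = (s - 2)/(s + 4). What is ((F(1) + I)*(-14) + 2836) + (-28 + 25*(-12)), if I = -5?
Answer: 12904/5 ≈ 2580.8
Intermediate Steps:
F(s) = (-2 + s)/(4 + s)
((F(1) + I)*(-14) + 2836) + (-28 + 25*(-12)) = (((-2 + 1)/(4 + 1) - 5)*(-14) + 2836) + (-28 + 25*(-12)) = ((-1/5 - 5)*(-14) + 2836) + (-28 - 300) = (((⅕)*(-1) - 5)*(-14) + 2836) - 328 = ((-⅕ - 5)*(-14) + 2836) - 328 = (-26/5*(-14) + 2836) - 328 = (364/5 + 2836) - 328 = 14544/5 - 328 = 12904/5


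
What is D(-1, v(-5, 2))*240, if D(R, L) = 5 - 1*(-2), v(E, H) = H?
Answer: 1680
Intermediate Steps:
D(R, L) = 7 (D(R, L) = 5 + 2 = 7)
D(-1, v(-5, 2))*240 = 7*240 = 1680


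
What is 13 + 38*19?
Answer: 735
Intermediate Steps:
13 + 38*19 = 13 + 722 = 735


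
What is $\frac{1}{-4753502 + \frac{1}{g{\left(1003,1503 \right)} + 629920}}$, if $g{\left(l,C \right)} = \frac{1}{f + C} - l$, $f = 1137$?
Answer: $- \frac{1660340881}{7892433698512622} \approx -2.1037 \cdot 10^{-7}$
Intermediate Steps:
$g{\left(l,C \right)} = \frac{1}{1137 + C} - l$
$\frac{1}{-4753502 + \frac{1}{g{\left(1003,1503 \right)} + 629920}} = \frac{1}{-4753502 + \frac{1}{\frac{1 - 1140411 - 1503 \cdot 1003}{1137 + 1503} + 629920}} = \frac{1}{-4753502 + \frac{1}{\frac{1 - 1140411 - 1507509}{2640} + 629920}} = \frac{1}{-4753502 + \frac{1}{\frac{1}{2640} \left(-2647919\right) + 629920}} = \frac{1}{-4753502 + \frac{1}{- \frac{2647919}{2640} + 629920}} = \frac{1}{-4753502 + \frac{1}{\frac{1660340881}{2640}}} = \frac{1}{-4753502 + \frac{2640}{1660340881}} = \frac{1}{- \frac{7892433698512622}{1660340881}} = - \frac{1660340881}{7892433698512622}$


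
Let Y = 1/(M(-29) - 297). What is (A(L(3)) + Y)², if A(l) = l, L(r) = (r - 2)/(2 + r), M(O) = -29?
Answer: 103041/2656900 ≈ 0.038782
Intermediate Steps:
Y = -1/326 (Y = 1/(-29 - 297) = 1/(-326) = -1/326 ≈ -0.0030675)
L(r) = (-2 + r)/(2 + r)
(A(L(3)) + Y)² = ((-2 + 3)/(2 + 3) - 1/326)² = (1/5 - 1/326)² = ((⅕)*1 - 1/326)² = (⅕ - 1/326)² = (321/1630)² = 103041/2656900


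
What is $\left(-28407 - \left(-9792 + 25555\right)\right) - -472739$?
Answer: $428569$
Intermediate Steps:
$\left(-28407 - \left(-9792 + 25555\right)\right) - -472739 = \left(-28407 - 15763\right) + 472739 = -44170 + 472739 = 428569$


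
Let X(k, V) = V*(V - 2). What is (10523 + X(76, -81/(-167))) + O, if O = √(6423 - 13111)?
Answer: 293455454/27889 + 4*I*√418 ≈ 10522.0 + 81.78*I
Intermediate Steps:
O = 4*I*√418 (O = √(-6688) = 4*I*√418 ≈ 81.78*I)
X(k, V) = V*(-2 + V)
(10523 + X(76, -81/(-167))) + O = (10523 + (-81/(-167))*(-2 - 81/(-167))) + 4*I*√418 = (10523 + (-81*(-1/167))*(-2 - 81*(-1/167))) + 4*I*√418 = (10523 + 81*(-2 + 81/167)/167) + 4*I*√418 = (10523 + (81/167)*(-253/167)) + 4*I*√418 = (10523 - 20493/27889) + 4*I*√418 = 293455454/27889 + 4*I*√418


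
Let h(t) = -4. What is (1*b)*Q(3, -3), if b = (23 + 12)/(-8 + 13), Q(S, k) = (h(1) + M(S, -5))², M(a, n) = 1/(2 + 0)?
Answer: 343/4 ≈ 85.750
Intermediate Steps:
M(a, n) = ½ (M(a, n) = 1/2 = ½)
Q(S, k) = 49/4 (Q(S, k) = (-4 + ½)² = (-7/2)² = 49/4)
b = 7 (b = 35/5 = 35*(⅕) = 7)
(1*b)*Q(3, -3) = (1*7)*(49/4) = 7*(49/4) = 343/4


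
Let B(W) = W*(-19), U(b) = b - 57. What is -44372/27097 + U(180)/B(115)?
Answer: -100285751/59206945 ≈ -1.6938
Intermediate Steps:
U(b) = -57 + b
B(W) = -19*W
-44372/27097 + U(180)/B(115) = -44372/27097 + (-57 + 180)/((-19*115)) = -44372*1/27097 + 123/(-2185) = -44372/27097 + 123*(-1/2185) = -44372/27097 - 123/2185 = -100285751/59206945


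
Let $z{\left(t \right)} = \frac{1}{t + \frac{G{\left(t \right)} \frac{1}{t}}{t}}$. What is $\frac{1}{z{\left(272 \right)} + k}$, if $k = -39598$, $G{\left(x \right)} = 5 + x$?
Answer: $- \frac{20123925}{796867108166} \approx -2.5254 \cdot 10^{-5}$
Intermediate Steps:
$z{\left(t \right)} = \frac{1}{t + \frac{5 + t}{t^{2}}}$ ($z{\left(t \right)} = \frac{1}{t + \frac{\left(5 + t\right) \frac{1}{t}}{t}} = \frac{1}{t + \frac{\frac{1}{t} \left(5 + t\right)}{t}} = \frac{1}{t + \frac{5 + t}{t^{2}}}$)
$\frac{1}{z{\left(272 \right)} + k} = \frac{1}{\frac{272^{2}}{5 + 272 + 272^{3}} - 39598} = \frac{1}{\frac{73984}{5 + 272 + 20123648} - 39598} = \frac{1}{\frac{73984}{20123925} - 39598} = \frac{1}{- \frac{796867108166}{20123925}} = - \frac{20123925}{796867108166}$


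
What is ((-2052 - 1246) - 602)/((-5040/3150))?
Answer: 4875/2 ≈ 2437.5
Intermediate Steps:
((-2052 - 1246) - 602)/((-5040/3150)) = (-3298 - 602)/((-5040*1/3150)) = -3900/(-8/5) = -3900*(-5/8) = 4875/2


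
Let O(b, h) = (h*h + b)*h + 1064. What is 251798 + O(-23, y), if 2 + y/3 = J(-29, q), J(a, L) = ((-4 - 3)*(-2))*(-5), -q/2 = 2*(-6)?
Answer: -9819866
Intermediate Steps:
q = 24 (q = -4*(-6) = -2*(-12) = 24)
J(a, L) = -70 (J(a, L) = -7*(-2)*(-5) = 14*(-5) = -70)
y = -216 (y = -6 + 3*(-70) = -6 - 210 = -216)
O(b, h) = 1064 + h*(b + h²) (O(b, h) = (h² + b)*h + 1064 = (b + h²)*h + 1064 = h*(b + h²) + 1064 = 1064 + h*(b + h²))
251798 + O(-23, y) = 251798 + (1064 + (-216)³ - 23*(-216)) = 251798 + (1064 - 10077696 + 4968) = 251798 - 10071664 = -9819866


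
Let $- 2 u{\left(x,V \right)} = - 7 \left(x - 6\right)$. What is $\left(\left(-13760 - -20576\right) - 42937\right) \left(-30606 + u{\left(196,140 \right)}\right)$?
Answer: $1081498861$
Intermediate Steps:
$u{\left(x,V \right)} = -21 + \frac{7 x}{2}$ ($u{\left(x,V \right)} = - \frac{\left(-7\right) \left(x - 6\right)}{2} = - \frac{\left(-7\right) \left(-6 + x\right)}{2} = - \frac{42 - 7 x}{2} = -21 + \frac{7 x}{2}$)
$\left(\left(-13760 - -20576\right) - 42937\right) \left(-30606 + u{\left(196,140 \right)}\right) = \left(\left(-13760 - -20576\right) - 42937\right) \left(-30606 + \left(-21 + \frac{7}{2} \cdot 196\right)\right) = \left(\left(-13760 + 20576\right) - 42937\right) \left(-30606 + \left(-21 + 686\right)\right) = \left(6816 - 42937\right) \left(-30606 + 665\right) = \left(-36121\right) \left(-29941\right) = 1081498861$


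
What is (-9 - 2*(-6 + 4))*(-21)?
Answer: 105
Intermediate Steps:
(-9 - 2*(-6 + 4))*(-21) = (-9 - 2*(-2))*(-21) = (-9 + 4)*(-21) = -5*(-21) = 105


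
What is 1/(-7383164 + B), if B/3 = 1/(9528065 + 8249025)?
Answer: -17777090/131251170912757 ≈ -1.3544e-7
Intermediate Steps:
B = 3/17777090 (B = 3/(9528065 + 8249025) = 3/17777090 ≈ 1.6876e-7)
1/(-7383164 + B) = 1/(-7383164 + 3/17777090) = 1/(-131251170912757/17777090) = -17777090/131251170912757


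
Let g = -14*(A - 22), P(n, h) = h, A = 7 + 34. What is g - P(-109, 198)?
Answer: -464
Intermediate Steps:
A = 41
g = -266 (g = -14*(41 - 22) = -14*19 = -266)
g - P(-109, 198) = -266 - 1*198 = -266 - 198 = -464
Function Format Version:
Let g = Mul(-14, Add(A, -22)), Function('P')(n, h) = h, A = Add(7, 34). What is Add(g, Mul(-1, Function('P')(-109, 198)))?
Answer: -464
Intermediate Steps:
A = 41
g = -266 (g = Mul(-14, Add(41, -22)) = Mul(-14, 19) = -266)
Add(g, Mul(-1, Function('P')(-109, 198))) = Add(-266, Mul(-1, 198)) = Add(-266, -198) = -464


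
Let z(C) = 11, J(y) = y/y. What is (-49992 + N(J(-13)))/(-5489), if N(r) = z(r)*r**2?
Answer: 49981/5489 ≈ 9.1057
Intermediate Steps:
J(y) = 1
N(r) = 11*r**2
(-49992 + N(J(-13)))/(-5489) = (-49992 + 11*1**2)/(-5489) = (-49992 + 11*1)*(-1/5489) = (-49992 + 11)*(-1/5489) = -49981*(-1/5489) = 49981/5489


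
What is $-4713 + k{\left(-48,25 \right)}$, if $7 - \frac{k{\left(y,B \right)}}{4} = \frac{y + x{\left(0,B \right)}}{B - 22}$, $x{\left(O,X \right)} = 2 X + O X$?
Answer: $- \frac{14063}{3} \approx -4687.7$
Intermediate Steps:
$k{\left(y,B \right)} = 28 - \frac{4 \left(y + 2 B\right)}{-22 + B}$ ($k{\left(y,B \right)} = 28 - 4 \frac{y + B \left(2 + 0\right)}{B - 22} = 28 - 4 \frac{y + B 2}{-22 + B} = 28 - 4 \frac{y + 2 B}{-22 + B} = 28 - \frac{4 \left(y + 2 B\right)}{-22 + B}$)
$-4713 + k{\left(-48,25 \right)} = -4713 + \frac{4 \left(-154 - -48 + 5 \cdot 25\right)}{-22 + 25} = -4713 + \frac{4 \left(-154 + 48 + 125\right)}{3} = -4713 + 4 \cdot \frac{1}{3} \cdot 19 = -4713 + \frac{76}{3} = - \frac{14063}{3}$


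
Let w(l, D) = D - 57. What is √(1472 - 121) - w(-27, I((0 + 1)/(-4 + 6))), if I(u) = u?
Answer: 113/2 + √1351 ≈ 93.256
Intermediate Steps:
w(l, D) = -57 + D
√(1472 - 121) - w(-27, I((0 + 1)/(-4 + 6))) = √(1472 - 121) - (-57 + (0 + 1)/(-4 + 6)) = √1351 - (-57 + 1/2) = √1351 - (-57 + 1*(½)) = √1351 - (-57 + ½) = √1351 - 1*(-113/2) = √1351 + 113/2 = 113/2 + √1351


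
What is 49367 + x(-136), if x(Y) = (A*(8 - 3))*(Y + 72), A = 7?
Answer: 47127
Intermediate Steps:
x(Y) = 2520 + 35*Y (x(Y) = (7*(8 - 3))*(Y + 72) = (7*5)*(72 + Y) = 35*(72 + Y) = 2520 + 35*Y)
49367 + x(-136) = 49367 + (2520 + 35*(-136)) = 49367 + (2520 - 4760) = 49367 - 2240 = 47127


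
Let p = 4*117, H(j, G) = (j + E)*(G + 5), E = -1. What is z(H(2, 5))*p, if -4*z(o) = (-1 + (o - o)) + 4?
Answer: -351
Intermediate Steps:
H(j, G) = (-1 + j)*(5 + G) (H(j, G) = (j - 1)*(G + 5) = (-1 + j)*(5 + G))
z(o) = -3/4 (z(o) = -((-1 + (o - o)) + 4)/4 = -((-1 + 0) + 4)/4 = -(-1 + 4)/4 = -1/4*3 = -3/4)
p = 468
z(H(2, 5))*p = -3/4*468 = -351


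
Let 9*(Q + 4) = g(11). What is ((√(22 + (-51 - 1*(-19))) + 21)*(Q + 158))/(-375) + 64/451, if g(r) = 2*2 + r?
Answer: -1450319/169125 - 467*I*√10/1125 ≈ -8.5754 - 1.3127*I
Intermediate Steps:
g(r) = 4 + r
Q = -7/3 (Q = -4 + (4 + 11)/9 = -4 + (⅑)*15 = -4 + 5/3 = -7/3 ≈ -2.3333)
((√(22 + (-51 - 1*(-19))) + 21)*(Q + 158))/(-375) + 64/451 = ((√(22 + (-51 - 1*(-19))) + 21)*(-7/3 + 158))/(-375) + 64/451 = ((√(22 + (-51 + 19)) + 21)*(467/3))*(-1/375) + 64*(1/451) = ((√(22 - 32) + 21)*(467/3))*(-1/375) + 64/451 = ((√(-10) + 21)*(467/3))*(-1/375) + 64/451 = ((I*√10 + 21)*(467/3))*(-1/375) + 64/451 = ((21 + I*√10)*(467/3))*(-1/375) + 64/451 = (3269 + 467*I*√10/3)*(-1/375) + 64/451 = (-3269/375 - 467*I*√10/1125) + 64/451 = -1450319/169125 - 467*I*√10/1125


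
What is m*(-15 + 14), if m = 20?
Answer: -20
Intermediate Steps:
m*(-15 + 14) = 20*(-15 + 14) = 20*(-1) = -20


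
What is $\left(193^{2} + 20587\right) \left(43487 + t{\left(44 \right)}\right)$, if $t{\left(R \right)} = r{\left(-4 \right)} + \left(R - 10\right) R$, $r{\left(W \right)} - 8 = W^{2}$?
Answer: $2603024852$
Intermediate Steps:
$r{\left(W \right)} = 8 + W^{2}$
$t{\left(R \right)} = 24 + R \left(-10 + R\right)$ ($t{\left(R \right)} = \left(8 + \left(-4\right)^{2}\right) + \left(R - 10\right) R = \left(8 + 16\right) + \left(R - 10\right) R = 24 + \left(-10 + R\right) R = 24 + R \left(-10 + R\right)$)
$\left(193^{2} + 20587\right) \left(43487 + t{\left(44 \right)}\right) = \left(193^{2} + 20587\right) \left(43487 + \left(24 + 44^{2} - 440\right)\right) = \left(37249 + 20587\right) \left(43487 + \left(24 + 1936 - 440\right)\right) = 57836 \left(43487 + 1520\right) = 57836 \cdot 45007 = 2603024852$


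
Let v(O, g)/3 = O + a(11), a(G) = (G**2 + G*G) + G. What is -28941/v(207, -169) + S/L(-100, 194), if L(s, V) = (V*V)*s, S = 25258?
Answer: -907976697/43281400 ≈ -20.978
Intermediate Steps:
a(G) = G + 2*G**2 (a(G) = (G**2 + G**2) + G = 2*G**2 + G = G + 2*G**2)
L(s, V) = s*V**2 (L(s, V) = V**2*s = s*V**2)
v(O, g) = 759 + 3*O (v(O, g) = 3*(O + 11*(1 + 2*11)) = 3*(O + 11*(1 + 22)) = 3*(O + 11*23) = 3*(O + 253) = 3*(253 + O) = 759 + 3*O)
-28941/v(207, -169) + S/L(-100, 194) = -28941/(759 + 3*207) + 25258/((-100*194**2)) = -28941/(759 + 621) + 25258/((-100*37636)) = -28941/1380 + 25258/(-3763600) = -28941*1/1380 + 25258*(-1/3763600) = -9647/460 - 12629/1881800 = -907976697/43281400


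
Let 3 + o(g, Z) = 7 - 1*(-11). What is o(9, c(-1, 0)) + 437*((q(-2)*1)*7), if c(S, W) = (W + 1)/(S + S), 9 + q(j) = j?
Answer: -33634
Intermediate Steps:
q(j) = -9 + j
c(S, W) = (1 + W)/(2*S) (c(S, W) = (1 + W)/((2*S)) = (1 + W)*(1/(2*S)) = (1 + W)/(2*S))
o(g, Z) = 15 (o(g, Z) = -3 + (7 - 1*(-11)) = -3 + (7 + 11) = -3 + 18 = 15)
o(9, c(-1, 0)) + 437*((q(-2)*1)*7) = 15 + 437*(((-9 - 2)*1)*7) = 15 + 437*(-11*1*7) = 15 + 437*(-11*7) = 15 + 437*(-77) = 15 - 33649 = -33634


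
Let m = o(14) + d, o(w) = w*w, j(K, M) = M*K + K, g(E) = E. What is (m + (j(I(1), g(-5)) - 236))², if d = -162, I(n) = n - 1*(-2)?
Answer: 45796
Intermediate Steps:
I(n) = 2 + n (I(n) = n + 2 = 2 + n)
j(K, M) = K + K*M (j(K, M) = K*M + K = K + K*M)
o(w) = w²
m = 34 (m = 14² - 162 = 196 - 162 = 34)
(m + (j(I(1), g(-5)) - 236))² = (34 + ((2 + 1)*(1 - 5) - 236))² = (34 + (3*(-4) - 236))² = (34 + (-12 - 236))² = (34 - 248)² = (-214)² = 45796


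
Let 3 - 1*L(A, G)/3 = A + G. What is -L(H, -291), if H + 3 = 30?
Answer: -801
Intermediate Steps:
H = 27 (H = -3 + 30 = 27)
L(A, G) = 9 - 3*A - 3*G (L(A, G) = 9 - 3*(A + G) = 9 + (-3*A - 3*G) = 9 - 3*A - 3*G)
-L(H, -291) = -(9 - 3*27 - 3*(-291)) = -(9 - 81 + 873) = -1*801 = -801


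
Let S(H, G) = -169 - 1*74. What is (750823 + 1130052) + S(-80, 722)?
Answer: 1880632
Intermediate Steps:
S(H, G) = -243 (S(H, G) = -169 - 74 = -243)
(750823 + 1130052) + S(-80, 722) = (750823 + 1130052) - 243 = 1880875 - 243 = 1880632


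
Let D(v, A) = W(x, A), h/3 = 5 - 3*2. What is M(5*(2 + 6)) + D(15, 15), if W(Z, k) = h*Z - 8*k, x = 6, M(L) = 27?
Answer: -111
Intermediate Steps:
h = -3 (h = 3*(5 - 3*2) = 3*(5 - 6) = 3*(-1) = -3)
W(Z, k) = -8*k - 3*Z (W(Z, k) = -3*Z - 8*k = -8*k - 3*Z)
D(v, A) = -18 - 8*A (D(v, A) = -8*A - 3*6 = -8*A - 18 = -18 - 8*A)
M(5*(2 + 6)) + D(15, 15) = 27 + (-18 - 8*15) = 27 + (-18 - 120) = 27 - 138 = -111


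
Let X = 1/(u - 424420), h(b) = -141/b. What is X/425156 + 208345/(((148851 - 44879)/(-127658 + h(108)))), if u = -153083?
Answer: -6530374942912091009197/25528127200438896 ≈ -2.5581e+5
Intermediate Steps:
X = -1/577503 (X = 1/(-153083 - 424420) = 1/(-577503) = -1/577503 ≈ -1.7316e-6)
X/425156 + 208345/(((148851 - 44879)/(-127658 + h(108)))) = -1/577503/425156 + 208345/(((148851 - 44879)/(-127658 - 141/108))) = -1/577503*1/425156 + 208345/((103972/(-127658 - 141*1/108))) = -1/245528865468 + 208345/((103972/(-127658 - 47/36))) = -1/245528865468 + 208345/((103972/(-4595735/36))) = -1/245528865468 + 208345/((103972*(-36/4595735))) = -1/245528865468 + 208345/(-3742992/4595735) = -1/245528865468 + 208345*(-4595735/3742992) = -1/245528865468 - 957498408575/3742992 = -6530374942912091009197/25528127200438896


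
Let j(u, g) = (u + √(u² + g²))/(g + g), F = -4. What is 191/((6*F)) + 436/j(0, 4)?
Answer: 20737/24 ≈ 864.04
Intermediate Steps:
j(u, g) = (u + √(g² + u²))/(2*g) (j(u, g) = (u + √(g² + u²))/((2*g)) = (u + √(g² + u²))*(1/(2*g)) = (u + √(g² + u²))/(2*g))
191/((6*F)) + 436/j(0, 4) = 191/((6*(-4))) + 436/(((½)*(0 + √(4² + 0²))/4)) = 191/(-24) + 436/(((½)*(¼)*(0 + √(16 + 0)))) = 191*(-1/24) + 436/(((½)*(¼)*(0 + √16))) = -191/24 + 436/(((½)*(¼)*(0 + 4))) = -191/24 + 436/(((½)*(¼)*4)) = -191/24 + 436/(½) = -191/24 + 436*2 = -191/24 + 872 = 20737/24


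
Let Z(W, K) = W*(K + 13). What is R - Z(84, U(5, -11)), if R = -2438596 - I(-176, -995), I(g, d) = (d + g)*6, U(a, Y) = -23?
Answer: -2430730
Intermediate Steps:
I(g, d) = 6*d + 6*g
R = -2431570 (R = -2438596 - (6*(-995) + 6*(-176)) = -2438596 - (-5970 - 1056) = -2438596 - 1*(-7026) = -2438596 + 7026 = -2431570)
Z(W, K) = W*(13 + K)
R - Z(84, U(5, -11)) = -2431570 - 84*(13 - 23) = -2431570 - 84*(-10) = -2431570 - 1*(-840) = -2431570 + 840 = -2430730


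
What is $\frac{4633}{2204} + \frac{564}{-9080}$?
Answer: $\frac{5103073}{2501540} \approx 2.04$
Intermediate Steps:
$\frac{4633}{2204} + \frac{564}{-9080} = 4633 \cdot \frac{1}{2204} + 564 \left(- \frac{1}{9080}\right) = \frac{4633}{2204} - \frac{141}{2270} = \frac{5103073}{2501540}$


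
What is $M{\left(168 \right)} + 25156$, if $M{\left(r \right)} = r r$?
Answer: $53380$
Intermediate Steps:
$M{\left(r \right)} = r^{2}$
$M{\left(168 \right)} + 25156 = 168^{2} + 25156 = 28224 + 25156 = 53380$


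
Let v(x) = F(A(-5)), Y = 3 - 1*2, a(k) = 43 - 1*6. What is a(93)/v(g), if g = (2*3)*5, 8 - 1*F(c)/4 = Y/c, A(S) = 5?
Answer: 185/156 ≈ 1.1859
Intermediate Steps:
a(k) = 37 (a(k) = 43 - 6 = 37)
Y = 1 (Y = 3 - 2 = 1)
F(c) = 32 - 4/c
g = 30 (g = 6*5 = 30)
v(x) = 156/5 (v(x) = 32 - 4/5 = 32 - 4*⅕ = 32 - ⅘ = 156/5)
a(93)/v(g) = 37/(156/5) = 37*(5/156) = 185/156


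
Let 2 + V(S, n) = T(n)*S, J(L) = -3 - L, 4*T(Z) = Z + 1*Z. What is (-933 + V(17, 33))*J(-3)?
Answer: 0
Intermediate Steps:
T(Z) = Z/2 (T(Z) = (Z + 1*Z)/4 = (Z + Z)/4 = (2*Z)/4 = Z/2)
V(S, n) = -2 + S*n/2 (V(S, n) = -2 + (n/2)*S = -2 + S*n/2)
(-933 + V(17, 33))*J(-3) = (-933 + (-2 + (½)*17*33))*(-3 - 1*(-3)) = (-933 + (-2 + 561/2))*(-3 + 3) = (-933 + 557/2)*0 = -1309/2*0 = 0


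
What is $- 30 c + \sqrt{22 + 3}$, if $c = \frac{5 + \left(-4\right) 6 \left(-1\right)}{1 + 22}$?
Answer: $- \frac{755}{23} \approx -32.826$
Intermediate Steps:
$c = \frac{29}{23}$ ($c = \frac{5 - -24}{23} = \left(5 + 24\right) \frac{1}{23} = 29 \cdot \frac{1}{23} = \frac{29}{23} \approx 1.2609$)
$- 30 c + \sqrt{22 + 3} = \left(-30\right) \frac{29}{23} + \sqrt{22 + 3} = - \frac{870}{23} + \sqrt{25} = - \frac{870}{23} + 5 = - \frac{755}{23}$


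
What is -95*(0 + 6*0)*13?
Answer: 0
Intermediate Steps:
-95*(0 + 6*0)*13 = -95*(0 + 0)*13 = -95*0*13 = 0*13 = 0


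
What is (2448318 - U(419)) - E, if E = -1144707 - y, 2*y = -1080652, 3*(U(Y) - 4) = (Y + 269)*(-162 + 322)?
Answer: 9048005/3 ≈ 3.0160e+6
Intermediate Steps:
U(Y) = 43052/3 + 160*Y/3 (U(Y) = 4 + ((Y + 269)*(-162 + 322))/3 = 4 + ((269 + Y)*160)/3 = 4 + (43040 + 160*Y)/3 = 4 + (43040/3 + 160*Y/3) = 43052/3 + 160*Y/3)
y = -540326 (y = (1/2)*(-1080652) = -540326)
E = -604381 (E = -1144707 - 1*(-540326) = -1144707 + 540326 = -604381)
(2448318 - U(419)) - E = (2448318 - (43052/3 + (160/3)*419)) - 1*(-604381) = (2448318 - (43052/3 + 67040/3)) + 604381 = (2448318 - 1*110092/3) + 604381 = (2448318 - 110092/3) + 604381 = 7234862/3 + 604381 = 9048005/3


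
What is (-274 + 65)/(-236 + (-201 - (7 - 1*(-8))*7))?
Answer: 209/542 ≈ 0.38561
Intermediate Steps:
(-274 + 65)/(-236 + (-201 - (7 - 1*(-8))*7)) = -209/(-236 + (-201 - (7 + 8)*7)) = -209/(-236 + (-201 - 15*7)) = -209/(-236 + (-201 - 1*105)) = -209/(-236 + (-201 - 105)) = -209/(-236 - 306) = -209/(-542) = -209*(-1/542) = 209/542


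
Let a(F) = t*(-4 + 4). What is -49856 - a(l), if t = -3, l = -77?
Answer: -49856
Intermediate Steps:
a(F) = 0 (a(F) = -3*(-4 + 4) = -3*0 = 0)
-49856 - a(l) = -49856 - 1*0 = -49856 + 0 = -49856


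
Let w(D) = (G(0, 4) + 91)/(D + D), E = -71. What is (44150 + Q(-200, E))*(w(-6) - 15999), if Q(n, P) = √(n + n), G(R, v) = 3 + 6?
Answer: -2120171300/3 - 960440*I/3 ≈ -7.0672e+8 - 3.2015e+5*I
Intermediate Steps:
G(R, v) = 9
w(D) = 50/D (w(D) = (9 + 91)/(D + D) = 100/((2*D)) = 100*(1/(2*D)) = 50/D)
Q(n, P) = √2*√n (Q(n, P) = √(2*n) = √2*√n)
(44150 + Q(-200, E))*(w(-6) - 15999) = (44150 + √2*√(-200))*(50/(-6) - 15999) = (44150 + √2*(10*I*√2))*(50*(-⅙) - 15999) = (44150 + 20*I)*(-25/3 - 15999) = (44150 + 20*I)*(-48022/3) = -2120171300/3 - 960440*I/3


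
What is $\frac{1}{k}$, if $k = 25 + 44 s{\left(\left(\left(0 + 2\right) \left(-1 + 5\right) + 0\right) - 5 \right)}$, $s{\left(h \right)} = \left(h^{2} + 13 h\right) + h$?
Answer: $\frac{1}{2269} \approx 0.00044072$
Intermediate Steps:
$s{\left(h \right)} = h^{2} + 14 h$
$k = 2269$ ($k = 25 + 44 \left(\left(\left(0 + 2\right) \left(-1 + 5\right) + 0\right) - 5\right) \left(14 - \left(5 - \left(0 + 2\right) \left(-1 + 5\right)\right)\right) = 25 + 44 \left(\left(2 \cdot 4 + 0\right) - 5\right) \left(14 + \left(\left(2 \cdot 4 + 0\right) - 5\right)\right) = 25 + 44 \left(\left(8 + 0\right) - 5\right) \left(14 + \left(\left(8 + 0\right) - 5\right)\right) = 25 + 44 \left(8 - 5\right) \left(14 + \left(8 - 5\right)\right) = 25 + 44 \cdot 3 \left(14 + 3\right) = 25 + 44 \cdot 3 \cdot 17 = 25 + 44 \cdot 51 = 25 + 2244 = 2269$)
$\frac{1}{k} = \frac{1}{2269}$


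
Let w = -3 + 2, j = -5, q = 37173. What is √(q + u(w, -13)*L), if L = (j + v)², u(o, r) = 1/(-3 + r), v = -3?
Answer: √37169 ≈ 192.79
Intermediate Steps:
w = -1
L = 64 (L = (-5 - 3)² = (-8)² = 64)
√(q + u(w, -13)*L) = √(37173 + 64/(-3 - 13)) = √(37173 + 64/(-16)) = √(37173 - 1/16*64) = √(37173 - 4) = √37169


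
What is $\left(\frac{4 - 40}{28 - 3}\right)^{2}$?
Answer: $\frac{1296}{625} \approx 2.0736$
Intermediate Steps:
$\left(\frac{4 - 40}{28 - 3}\right)^{2} = \left(- \frac{36}{25}\right)^{2} = \frac{1296}{625}$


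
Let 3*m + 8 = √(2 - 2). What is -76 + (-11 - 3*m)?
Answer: -79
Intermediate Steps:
m = -8/3 (m = -8/3 + √(2 - 2)/3 = -8/3 + √0/3 = -8/3 + (⅓)*0 = -8/3 + 0 = -8/3 ≈ -2.6667)
-76 + (-11 - 3*m) = -76 + (-11 - 3*(-8/3)) = -76 + (-11 + 8) = -76 - 3 = -79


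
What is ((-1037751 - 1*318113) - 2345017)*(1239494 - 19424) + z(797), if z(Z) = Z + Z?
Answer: -4515333880076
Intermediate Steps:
z(Z) = 2*Z
((-1037751 - 1*318113) - 2345017)*(1239494 - 19424) + z(797) = ((-1037751 - 1*318113) - 2345017)*(1239494 - 19424) + 2*797 = ((-1037751 - 318113) - 2345017)*1220070 + 1594 = (-1355864 - 2345017)*1220070 + 1594 = -3700881*1220070 + 1594 = -4515333881670 + 1594 = -4515333880076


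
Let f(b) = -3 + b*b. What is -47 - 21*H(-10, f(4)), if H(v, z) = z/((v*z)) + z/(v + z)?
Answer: -1359/10 ≈ -135.90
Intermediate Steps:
f(b) = -3 + b²
H(v, z) = 1/v + z/(v + z) (H(v, z) = z*(1/(v*z)) + z/(v + z) = 1/v + z/(v + z))
-47 - 21*H(-10, f(4)) = -47 - 21*(-10 + (-3 + 4²) - 10*(-3 + 4²))/((-10)*(-10 + (-3 + 4²))) = -47 - (-21)*(-10 + (-3 + 16) - 10*(-3 + 16))/(10*(-10 + (-3 + 16))) = -47 - (-21)*(-10 + 13 - 10*13)/(10*(-10 + 13)) = -47 - (-21)*(-10 + 13 - 130)/(10*3) = -47 - (-21)*(-127)/(10*3) = -47 - 21*127/30 = -47 - 889/10 = -1359/10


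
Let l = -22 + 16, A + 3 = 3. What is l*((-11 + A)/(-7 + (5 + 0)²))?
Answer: 11/3 ≈ 3.6667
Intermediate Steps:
A = 0 (A = -3 + 3 = 0)
l = -6
l*((-11 + A)/(-7 + (5 + 0)²)) = -6*(-11 + 0)/(-7 + (5 + 0)²) = -(-66)/(-7 + 5²) = -(-66)/(-7 + 25) = -(-66)/18 = -6*(-11/18) = 11/3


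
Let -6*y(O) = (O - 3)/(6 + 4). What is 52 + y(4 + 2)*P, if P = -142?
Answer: 591/10 ≈ 59.100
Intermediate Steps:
y(O) = 1/20 - O/60 (y(O) = -(O - 3)/(6*(6 + 4)) = -(-3 + O)/(6*10) = -(-3/10 + O/10)/6 = 1/20 - O/60)
52 + y(4 + 2)*P = 52 + (1/20 - (4 + 2)/60)*(-142) = 52 + (1/20 - 1/60*6)*(-142) = 52 + (1/20 - ⅒)*(-142) = 52 - 1/20*(-142) = 52 + 71/10 = 591/10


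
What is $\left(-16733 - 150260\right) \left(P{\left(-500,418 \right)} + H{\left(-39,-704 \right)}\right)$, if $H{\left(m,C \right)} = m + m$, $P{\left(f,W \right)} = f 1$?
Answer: $96521954$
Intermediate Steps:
$P{\left(f,W \right)} = f$
$H{\left(m,C \right)} = 2 m$
$\left(-16733 - 150260\right) \left(P{\left(-500,418 \right)} + H{\left(-39,-704 \right)}\right) = \left(-16733 - 150260\right) \left(-500 + 2 \left(-39\right)\right) = - 166993 \left(-500 - 78\right) = \left(-166993\right) \left(-578\right) = 96521954$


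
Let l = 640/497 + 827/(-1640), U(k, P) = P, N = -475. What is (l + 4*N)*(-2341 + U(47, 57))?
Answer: 883915662249/203770 ≈ 4.3378e+6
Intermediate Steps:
l = 638581/815080 (l = 640*(1/497) + 827*(-1/1640) = 640/497 - 827/1640 = 638581/815080 ≈ 0.78346)
(l + 4*N)*(-2341 + U(47, 57)) = (638581/815080 + 4*(-475))*(-2341 + 57) = (638581/815080 - 1900)*(-2284) = -1548013419/815080*(-2284) = 883915662249/203770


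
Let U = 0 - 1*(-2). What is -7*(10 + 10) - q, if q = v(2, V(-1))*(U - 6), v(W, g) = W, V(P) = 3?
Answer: -132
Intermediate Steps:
U = 2 (U = 0 + 2 = 2)
q = -8 (q = 2*(2 - 6) = 2*(-4) = -8)
-7*(10 + 10) - q = -7*(10 + 10) - 1*(-8) = -7*20 + 8 = -140 + 8 = -132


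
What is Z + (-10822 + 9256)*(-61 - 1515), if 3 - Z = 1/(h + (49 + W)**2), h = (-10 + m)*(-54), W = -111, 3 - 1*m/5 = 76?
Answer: 59464449785/24094 ≈ 2.4680e+6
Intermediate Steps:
m = -365 (m = 15 - 5*76 = 15 - 380 = -365)
h = 20250 (h = (-10 - 365)*(-54) = -375*(-54) = 20250)
Z = 72281/24094 (Z = 3 - 1/(20250 + (49 - 111)**2) = 3 - 1/(20250 + (-62)**2) = 3 - 1/(20250 + 3844) = 3 - 1/24094 = 72281/24094 ≈ 3.0000)
Z + (-10822 + 9256)*(-61 - 1515) = 72281/24094 + (-10822 + 9256)*(-61 - 1515) = 72281/24094 - 1566*(-1576) = 72281/24094 + 2468016 = 59464449785/24094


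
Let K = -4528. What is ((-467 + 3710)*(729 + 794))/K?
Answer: -4939089/4528 ≈ -1090.8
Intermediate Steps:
((-467 + 3710)*(729 + 794))/K = ((-467 + 3710)*(729 + 794))/(-4528) = (3243*1523)*(-1/4528) = 4939089*(-1/4528) = -4939089/4528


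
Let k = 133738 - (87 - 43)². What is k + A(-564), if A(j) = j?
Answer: 131238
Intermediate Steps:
k = 131802 (k = 133738 - 1*44² = 133738 - 1*1936 = 133738 - 1936 = 131802)
k + A(-564) = 131802 - 564 = 131238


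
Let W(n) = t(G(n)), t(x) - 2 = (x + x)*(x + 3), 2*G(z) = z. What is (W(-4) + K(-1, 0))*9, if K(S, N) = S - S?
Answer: -18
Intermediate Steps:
K(S, N) = 0
G(z) = z/2
t(x) = 2 + 2*x*(3 + x) (t(x) = 2 + (x + x)*(x + 3) = 2 + (2*x)*(3 + x) = 2 + 2*x*(3 + x))
W(n) = 2 + n**2/2 + 3*n (W(n) = 2 + 2*(n/2)**2 + 6*(n/2) = 2 + 2*(n**2/4) + 3*n = 2 + n**2/2 + 3*n)
(W(-4) + K(-1, 0))*9 = ((2 + (1/2)*(-4)**2 + 3*(-4)) + 0)*9 = ((2 + (1/2)*16 - 12) + 0)*9 = ((2 + 8 - 12) + 0)*9 = (-2 + 0)*9 = -2*9 = -18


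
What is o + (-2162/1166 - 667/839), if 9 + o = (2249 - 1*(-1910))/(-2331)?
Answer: -15316482326/1140178347 ≈ -13.433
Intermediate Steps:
o = -25138/2331 (o = -9 + (2249 - 1*(-1910))/(-2331) = -9 + (2249 + 1910)*(-1/2331) = -9 + 4159*(-1/2331) = -9 - 4159/2331 = -25138/2331 ≈ -10.784)
o + (-2162/1166 - 667/839) = -25138/2331 + (-2162/1166 - 667/839) = -25138/2331 + (-2162*1/1166 - 667*1/839) = -25138/2331 + (-1081/583 - 667/839) = -25138/2331 - 1295820/489137 = -15316482326/1140178347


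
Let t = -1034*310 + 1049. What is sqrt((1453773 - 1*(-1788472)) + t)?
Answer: sqrt(2922754) ≈ 1709.6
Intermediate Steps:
t = -319491 (t = -320540 + 1049 = -319491)
sqrt((1453773 - 1*(-1788472)) + t) = sqrt((1453773 - 1*(-1788472)) - 319491) = sqrt((1453773 + 1788472) - 319491) = sqrt(3242245 - 319491) = sqrt(2922754)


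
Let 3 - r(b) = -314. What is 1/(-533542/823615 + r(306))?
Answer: 823615/260552413 ≈ 0.0031610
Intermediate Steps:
r(b) = 317 (r(b) = 3 - 1*(-314) = 3 + 314 = 317)
1/(-533542/823615 + r(306)) = 1/(-533542/823615 + 317) = 1/(260552413/823615) = 823615/260552413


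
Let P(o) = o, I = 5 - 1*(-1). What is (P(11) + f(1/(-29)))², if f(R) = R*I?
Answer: 97969/841 ≈ 116.49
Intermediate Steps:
I = 6 (I = 5 + 1 = 6)
f(R) = 6*R (f(R) = R*6 = 6*R)
(P(11) + f(1/(-29)))² = (11 + 6/(-29))² = (11 + 6*(-1/29))² = (11 - 6/29)² = (313/29)² = 97969/841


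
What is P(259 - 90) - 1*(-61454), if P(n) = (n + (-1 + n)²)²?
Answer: 806223903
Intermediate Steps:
P(259 - 90) - 1*(-61454) = ((259 - 90) + (-1 + (259 - 90))²)² - 1*(-61454) = (169 + (-1 + 169)²)² + 61454 = (169 + 168²)² + 61454 = (169 + 28224)² + 61454 = 28393² + 61454 = 806162449 + 61454 = 806223903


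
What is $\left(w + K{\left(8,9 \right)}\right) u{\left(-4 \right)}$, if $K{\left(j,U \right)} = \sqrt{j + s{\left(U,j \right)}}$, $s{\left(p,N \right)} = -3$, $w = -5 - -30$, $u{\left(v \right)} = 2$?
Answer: $50 + 2 \sqrt{5} \approx 54.472$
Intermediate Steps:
$w = 25$ ($w = -5 + 30 = 25$)
$K{\left(j,U \right)} = \sqrt{-3 + j}$ ($K{\left(j,U \right)} = \sqrt{j - 3} = \sqrt{-3 + j}$)
$\left(w + K{\left(8,9 \right)}\right) u{\left(-4 \right)} = \left(25 + \sqrt{-3 + 8}\right) 2 = \left(25 + \sqrt{5}\right) 2 = 50 + 2 \sqrt{5}$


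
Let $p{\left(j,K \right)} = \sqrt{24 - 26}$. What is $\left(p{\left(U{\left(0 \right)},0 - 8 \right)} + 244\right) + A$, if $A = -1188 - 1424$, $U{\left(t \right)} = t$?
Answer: $-2368 + i \sqrt{2} \approx -2368.0 + 1.4142 i$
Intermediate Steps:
$A = -2612$ ($A = -1188 - 1424 = -2612$)
$p{\left(j,K \right)} = i \sqrt{2}$ ($p{\left(j,K \right)} = \sqrt{-2} = i \sqrt{2}$)
$\left(p{\left(U{\left(0 \right)},0 - 8 \right)} + 244\right) + A = \left(i \sqrt{2} + 244\right) - 2612 = \left(244 + i \sqrt{2}\right) - 2612 = -2368 + i \sqrt{2}$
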